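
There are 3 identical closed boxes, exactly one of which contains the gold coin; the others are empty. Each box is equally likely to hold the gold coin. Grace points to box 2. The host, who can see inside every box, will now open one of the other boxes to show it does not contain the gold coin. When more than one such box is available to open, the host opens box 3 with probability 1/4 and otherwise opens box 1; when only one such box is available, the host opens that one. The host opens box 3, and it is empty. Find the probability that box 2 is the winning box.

1/5

Apply Bayes' rule, conditioning on where the gold coin actually is.
If it is in box 1 (prior 1/3): only box 3 is available, probability 1; weight (1/3)·1 = 1/3.
If it is in box 2 (prior 1/3): box 3 is available, opened with probability 1/4; weight (1/3)·(1/4) = 1/12.
If it is in box 3 (prior 1/3): the host opened box 3, so this case is ruled out; weight (1/3)·0 = 0.
The weights sum to 5/12.
So P(the gold coin in box 2 | the host opened box 3) = (1/12) / (5/12) = 1/5.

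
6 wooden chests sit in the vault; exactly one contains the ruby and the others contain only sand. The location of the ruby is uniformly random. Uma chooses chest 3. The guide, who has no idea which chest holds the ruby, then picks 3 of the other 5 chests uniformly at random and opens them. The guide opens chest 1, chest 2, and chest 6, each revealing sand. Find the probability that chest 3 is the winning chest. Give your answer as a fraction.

Because the guide chose which chests to open without knowing where the ruby is, the choice is independent of the prize location. Learning that none of the 3 opened chests holds the ruby simply rules out those 3 locations and leaves the remaining 3 chests still equally likely by symmetry.
So P(the ruby in chest 3) = 1/3.

1/3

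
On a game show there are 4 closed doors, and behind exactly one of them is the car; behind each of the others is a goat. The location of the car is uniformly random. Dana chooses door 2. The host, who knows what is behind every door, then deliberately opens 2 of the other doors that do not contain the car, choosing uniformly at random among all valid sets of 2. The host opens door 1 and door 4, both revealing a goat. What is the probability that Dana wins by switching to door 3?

3/4

Consider each possible location of the car in turn.
If it is behind either of doors 1 and 4 (prior 1/4 each): that door was opened and seen not to hold the prize — ruled out; weight (1/4)·0 = 0 each.
If it is behind door 2 (prior 1/4): the host has 3 equally likely choices, so probability 1/3; weight (1/4)·(1/3) = 1/12.
If it is behind door 3 (prior 1/4): the host has no choice, probability 1; weight (1/4)·1 = 1/4.
The weights sum to 1/3.
So P(the car behind door 3 | the host opened door 1 and door 4) = (1/4) / (1/3) = 3/4.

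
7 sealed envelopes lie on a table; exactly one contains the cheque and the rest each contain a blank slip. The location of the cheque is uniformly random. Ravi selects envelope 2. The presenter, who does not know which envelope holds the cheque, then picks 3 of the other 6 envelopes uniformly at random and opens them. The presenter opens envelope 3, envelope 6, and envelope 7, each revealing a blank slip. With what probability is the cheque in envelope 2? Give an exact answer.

Apply Bayes' rule, conditioning on where the cheque actually is.
If it is in any of envelopes 1, 2, 4, and 5 (prior 1/7 each): the presenter picks exactly this set with probability 1/20 regardless, and none is the prize; weight (1/7)·(1/20) = 1/140 each.
If it is in any of envelopes 3, 6, and 7 (prior 1/7 each): that envelope was opened and seen not to hold the prize — ruled out; weight (1/7)·0 = 0 each.
The weights sum to 1/35.
So P(the cheque in envelope 2 | the presenter opened envelope 3, envelope 6, and envelope 7) = (1/140) / (1/35) = 1/4.

1/4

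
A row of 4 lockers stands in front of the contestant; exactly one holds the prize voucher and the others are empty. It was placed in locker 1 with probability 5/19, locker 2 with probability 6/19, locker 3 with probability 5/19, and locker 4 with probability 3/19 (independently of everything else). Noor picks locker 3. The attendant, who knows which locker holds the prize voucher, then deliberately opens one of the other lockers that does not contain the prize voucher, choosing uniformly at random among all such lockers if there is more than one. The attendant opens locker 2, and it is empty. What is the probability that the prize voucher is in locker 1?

15/34

Consider each possible location of the prize voucher in turn.
If it is in locker 1 (prior 5/19): the attendant has 2 equally likely choices, so probability 1/2; weight (5/19)·(1/2) = 5/38.
If it is in locker 2 (prior 6/19): the attendant opened locker 2, so this case is ruled out; weight (6/19)·0 = 0.
If it is in locker 3 (prior 5/19): the attendant has 3 equally likely choices, so probability 1/3; weight (5/19)·(1/3) = 5/57.
If it is in locker 4 (prior 3/19): the attendant has 2 equally likely choices, so probability 1/2; weight (3/19)·(1/2) = 3/38.
The weights sum to 17/57.
So P(the prize voucher in locker 1 | the attendant opened locker 2) = (5/38) / (17/57) = 15/34.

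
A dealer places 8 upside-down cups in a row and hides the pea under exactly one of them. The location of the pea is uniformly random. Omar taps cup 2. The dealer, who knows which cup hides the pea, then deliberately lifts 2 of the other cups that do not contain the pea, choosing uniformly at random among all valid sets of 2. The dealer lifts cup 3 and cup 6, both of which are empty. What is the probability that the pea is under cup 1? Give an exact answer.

Consider each possible location of the pea in turn.
If it is under any of cups 1, 4, 5, 7, and 8 (prior 1/8 each): the dealer has 15 equally likely choices, so probability 1/15; weight (1/8)·(1/15) = 1/120 each.
If it is under cup 2 (prior 1/8): the dealer has 21 equally likely choices, so probability 1/21; weight (1/8)·(1/21) = 1/168.
If it is under either of cups 3 and 6 (prior 1/8 each): that cup was opened and seen not to hold the prize — ruled out; weight (1/8)·0 = 0 each.
The weights sum to 1/21.
So P(the pea under cup 1 | the dealer opened cup 3 and cup 6) = (1/120) / (1/21) = 7/40.

7/40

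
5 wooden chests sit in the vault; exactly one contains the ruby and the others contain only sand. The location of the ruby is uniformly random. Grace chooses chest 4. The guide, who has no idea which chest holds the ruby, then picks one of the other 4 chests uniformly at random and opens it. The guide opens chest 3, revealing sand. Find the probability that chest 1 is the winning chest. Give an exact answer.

Because the guide chose which chest to open without knowing where the ruby is, the choice is independent of the prize location. Learning that chest 3 does not hold the ruby simply rules out that one location and leaves the remaining 4 chests still equally likely by symmetry.
So P(the ruby in chest 1) = 1/4.

1/4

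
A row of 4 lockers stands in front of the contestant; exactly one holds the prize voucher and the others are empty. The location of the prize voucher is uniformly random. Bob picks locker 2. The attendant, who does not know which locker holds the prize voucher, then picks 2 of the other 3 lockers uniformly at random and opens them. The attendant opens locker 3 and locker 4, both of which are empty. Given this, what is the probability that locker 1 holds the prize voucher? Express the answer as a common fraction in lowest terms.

Because the attendant chose which lockers to open without knowing where the prize voucher is, the choice is independent of the prize location. Learning that none of the 2 opened lockers holds the prize voucher simply rules out those 2 locations and leaves the remaining 2 lockers still equally likely by symmetry.
So P(the prize voucher in locker 1) = 1/2.

1/2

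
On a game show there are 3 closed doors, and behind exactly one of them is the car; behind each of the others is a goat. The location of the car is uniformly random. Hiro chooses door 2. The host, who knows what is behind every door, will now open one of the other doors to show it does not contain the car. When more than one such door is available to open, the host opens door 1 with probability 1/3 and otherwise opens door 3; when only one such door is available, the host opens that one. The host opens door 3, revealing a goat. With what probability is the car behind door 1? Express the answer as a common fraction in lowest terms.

Consider each possible location of the car in turn.
If it is behind door 1 (prior 1/3): only door 3 is available, probability 1; weight (1/3)·1 = 1/3.
If it is behind door 2 (prior 1/3): door 1 is available but not opened, probability 2/3; weight (1/3)·(2/3) = 2/9.
If it is behind door 3 (prior 1/3): the host opened door 3, so this case is ruled out; weight (1/3)·0 = 0.
The weights sum to 5/9.
So P(the car behind door 1 | the host opened door 3) = (1/3) / (5/9) = 3/5.

3/5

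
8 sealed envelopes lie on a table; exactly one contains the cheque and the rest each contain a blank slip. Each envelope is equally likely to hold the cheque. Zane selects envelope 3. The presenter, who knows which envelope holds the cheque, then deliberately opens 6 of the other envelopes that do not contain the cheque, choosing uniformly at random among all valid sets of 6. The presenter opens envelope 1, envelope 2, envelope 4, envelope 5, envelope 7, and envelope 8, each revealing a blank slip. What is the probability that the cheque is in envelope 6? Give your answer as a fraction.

7/8

Condition on the true location of the cheque.
If it is in any of envelopes 1, 2, 4, 5, 7, and 8 (prior 1/8 each): that envelope was opened and seen not to hold the prize — ruled out; weight (1/8)·0 = 0 each.
If it is in envelope 3 (prior 1/8): the presenter has 7 equally likely choices, so probability 1/7; weight (1/8)·(1/7) = 1/56.
If it is in envelope 6 (prior 1/8): the presenter has no choice, probability 1; weight (1/8)·1 = 1/8.
The weights sum to 1/7.
So P(the cheque in envelope 6 | the presenter opened envelope 1, envelope 2, envelope 4, envelope 5, envelope 7, and envelope 8) = (1/8) / (1/7) = 7/8.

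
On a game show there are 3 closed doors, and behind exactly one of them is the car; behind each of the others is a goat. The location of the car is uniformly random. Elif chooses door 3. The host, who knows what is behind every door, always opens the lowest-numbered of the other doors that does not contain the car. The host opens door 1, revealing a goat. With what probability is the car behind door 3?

Consider each possible location of the car in turn.
If it is behind door 1 (prior 1/3): the host opened door 1, so this case is ruled out; weight (1/3)·0 = 0.
If it is behind either of doors 2 and 3 (prior 1/3 each): door 1 is the lowest-numbered option available, probability 1; weight (1/3)·1 = 1/3 each.
The weights sum to 2/3.
So P(the car behind door 3 | the host opened door 1) = (1/3) / (2/3) = 1/2.

1/2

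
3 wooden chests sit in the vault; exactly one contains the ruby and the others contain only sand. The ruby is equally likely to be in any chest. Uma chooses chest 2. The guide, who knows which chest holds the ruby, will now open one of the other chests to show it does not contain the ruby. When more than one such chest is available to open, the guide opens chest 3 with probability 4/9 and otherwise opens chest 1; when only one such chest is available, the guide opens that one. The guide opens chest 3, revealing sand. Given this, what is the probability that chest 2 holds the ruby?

Condition on the true location of the ruby.
If it is in chest 1 (prior 1/3): only chest 3 is available, probability 1; weight (1/3)·1 = 1/3.
If it is in chest 2 (prior 1/3): chest 3 is available, opened with probability 4/9; weight (1/3)·(4/9) = 4/27.
If it is in chest 3 (prior 1/3): the guide opened chest 3, so this case is ruled out; weight (1/3)·0 = 0.
The weights sum to 13/27.
So P(the ruby in chest 2 | the guide opened chest 3) = (4/27) / (13/27) = 4/13.

4/13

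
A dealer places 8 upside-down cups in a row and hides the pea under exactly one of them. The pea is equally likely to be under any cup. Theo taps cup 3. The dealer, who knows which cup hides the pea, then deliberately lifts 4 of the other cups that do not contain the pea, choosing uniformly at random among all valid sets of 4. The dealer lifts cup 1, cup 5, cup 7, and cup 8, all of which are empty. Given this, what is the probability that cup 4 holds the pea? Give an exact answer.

7/24

Apply Bayes' rule, conditioning on where the pea actually is.
If it is under any of cups 1, 5, 7, and 8 (prior 1/8 each): that cup was opened and seen not to hold the prize — ruled out; weight (1/8)·0 = 0 each.
If it is under any of cups 2, 4, and 6 (prior 1/8 each): the dealer has 15 equally likely choices, so probability 1/15; weight (1/8)·(1/15) = 1/120 each.
If it is under cup 3 (prior 1/8): the dealer has 35 equally likely choices, so probability 1/35; weight (1/8)·(1/35) = 1/280.
The weights sum to 1/35.
So P(the pea under cup 4 | the dealer opened cup 1, cup 5, cup 7, and cup 8) = (1/120) / (1/35) = 7/24.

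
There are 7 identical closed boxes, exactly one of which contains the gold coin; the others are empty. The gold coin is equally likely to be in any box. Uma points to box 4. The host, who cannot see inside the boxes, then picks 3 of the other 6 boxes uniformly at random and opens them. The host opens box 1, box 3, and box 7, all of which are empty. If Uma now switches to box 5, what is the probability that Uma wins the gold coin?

1/4

Consider each possible location of the gold coin in turn.
If it is in any of boxes 1, 3, and 7 (prior 1/7 each): that box was opened and seen not to hold the prize — ruled out; weight (1/7)·0 = 0 each.
If it is in any of boxes 2, 4, 5, and 6 (prior 1/7 each): the host picks exactly this set with probability 1/20 regardless, and none is the prize; weight (1/7)·(1/20) = 1/140 each.
The weights sum to 1/35.
So P(the gold coin in box 5 | the host opened box 1, box 3, and box 7) = (1/140) / (1/35) = 1/4.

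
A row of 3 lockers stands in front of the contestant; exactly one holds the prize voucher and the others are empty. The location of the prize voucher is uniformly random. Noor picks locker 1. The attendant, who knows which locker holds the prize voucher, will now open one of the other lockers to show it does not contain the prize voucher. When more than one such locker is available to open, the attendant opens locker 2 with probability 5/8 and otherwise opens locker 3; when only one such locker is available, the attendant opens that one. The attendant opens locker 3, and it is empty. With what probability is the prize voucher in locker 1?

3/11

Condition on the true location of the prize voucher.
If it is in locker 1 (prior 1/3): locker 2 is available but not opened, probability 3/8; weight (1/3)·(3/8) = 1/8.
If it is in locker 2 (prior 1/3): only locker 3 is available, probability 1; weight (1/3)·1 = 1/3.
If it is in locker 3 (prior 1/3): the attendant opened locker 3, so this case is ruled out; weight (1/3)·0 = 0.
The weights sum to 11/24.
So P(the prize voucher in locker 1 | the attendant opened locker 3) = (1/8) / (11/24) = 3/11.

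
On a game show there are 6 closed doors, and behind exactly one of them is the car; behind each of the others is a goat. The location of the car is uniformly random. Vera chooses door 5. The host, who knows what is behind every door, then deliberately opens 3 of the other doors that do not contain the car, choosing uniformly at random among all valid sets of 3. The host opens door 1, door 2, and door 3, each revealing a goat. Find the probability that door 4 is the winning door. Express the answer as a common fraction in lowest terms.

5/12

Apply Bayes' rule, conditioning on where the car actually is.
If it is behind any of doors 1, 2, and 3 (prior 1/6 each): that door was opened and seen not to hold the prize — ruled out; weight (1/6)·0 = 0 each.
If it is behind either of doors 4 and 6 (prior 1/6 each): the host has 4 equally likely choices, so probability 1/4; weight (1/6)·(1/4) = 1/24 each.
If it is behind door 5 (prior 1/6): the host has 10 equally likely choices, so probability 1/10; weight (1/6)·(1/10) = 1/60.
The weights sum to 1/10.
So P(the car behind door 4 | the host opened door 1, door 2, and door 3) = (1/24) / (1/10) = 5/12.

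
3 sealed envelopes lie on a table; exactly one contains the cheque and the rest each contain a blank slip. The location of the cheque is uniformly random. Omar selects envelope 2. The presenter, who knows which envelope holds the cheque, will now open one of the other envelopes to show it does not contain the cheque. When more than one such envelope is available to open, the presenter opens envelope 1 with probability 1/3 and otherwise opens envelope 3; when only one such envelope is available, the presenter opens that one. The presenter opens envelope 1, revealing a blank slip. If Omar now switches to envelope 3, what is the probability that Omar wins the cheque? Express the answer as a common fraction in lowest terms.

Apply Bayes' rule, conditioning on where the cheque actually is.
If it is in envelope 1 (prior 1/3): the presenter opened envelope 1, so this case is ruled out; weight (1/3)·0 = 0.
If it is in envelope 2 (prior 1/3): envelope 1 is available, opened with probability 1/3; weight (1/3)·(1/3) = 1/9.
If it is in envelope 3 (prior 1/3): only envelope 1 is available, probability 1; weight (1/3)·1 = 1/3.
The weights sum to 4/9.
So P(the cheque in envelope 3 | the presenter opened envelope 1) = (1/3) / (4/9) = 3/4.

3/4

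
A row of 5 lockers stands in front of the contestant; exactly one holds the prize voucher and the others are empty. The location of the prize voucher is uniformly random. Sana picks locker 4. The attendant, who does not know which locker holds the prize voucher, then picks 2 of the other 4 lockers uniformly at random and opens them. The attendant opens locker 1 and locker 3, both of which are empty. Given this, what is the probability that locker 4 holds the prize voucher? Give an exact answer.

Because the attendant chose which lockers to open without knowing where the prize voucher is, the choice is independent of the prize location. Learning that none of the 2 opened lockers holds the prize voucher simply rules out those 2 locations and leaves the remaining 3 lockers still equally likely by symmetry.
So P(the prize voucher in locker 4) = 1/3.

1/3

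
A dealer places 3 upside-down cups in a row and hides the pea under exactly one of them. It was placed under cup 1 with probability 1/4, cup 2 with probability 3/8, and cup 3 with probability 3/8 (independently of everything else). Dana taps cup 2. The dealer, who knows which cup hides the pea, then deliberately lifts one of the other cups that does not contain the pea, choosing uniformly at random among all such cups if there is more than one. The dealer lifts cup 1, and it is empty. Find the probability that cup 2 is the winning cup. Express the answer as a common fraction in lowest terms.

1/3

Apply Bayes' rule, conditioning on where the pea actually is.
If it is under cup 1 (prior 1/4): the dealer opened cup 1, so this case is ruled out; weight (1/4)·0 = 0.
If it is under cup 2 (prior 3/8): the dealer has 2 equally likely choices, so probability 1/2; weight (3/8)·(1/2) = 3/16.
If it is under cup 3 (prior 3/8): the dealer has no choice, probability 1; weight (3/8)·1 = 3/8.
The weights sum to 9/16.
So P(the pea under cup 2 | the dealer opened cup 1) = (3/16) / (9/16) = 1/3.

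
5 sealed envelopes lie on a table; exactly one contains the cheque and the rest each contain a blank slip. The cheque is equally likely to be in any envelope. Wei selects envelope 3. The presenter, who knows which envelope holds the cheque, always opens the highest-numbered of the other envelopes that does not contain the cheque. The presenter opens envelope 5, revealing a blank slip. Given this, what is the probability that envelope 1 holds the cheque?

1/4

Condition on the true location of the cheque.
If it is in any of envelopes 1, 2, 3, and 4 (prior 1/5 each): envelope 5 is the highest-numbered option available, probability 1; weight (1/5)·1 = 1/5 each.
If it is in envelope 5 (prior 1/5): the presenter opened envelope 5, so this case is ruled out; weight (1/5)·0 = 0.
The weights sum to 4/5.
So P(the cheque in envelope 1 | the presenter opened envelope 5) = (1/5) / (4/5) = 1/4.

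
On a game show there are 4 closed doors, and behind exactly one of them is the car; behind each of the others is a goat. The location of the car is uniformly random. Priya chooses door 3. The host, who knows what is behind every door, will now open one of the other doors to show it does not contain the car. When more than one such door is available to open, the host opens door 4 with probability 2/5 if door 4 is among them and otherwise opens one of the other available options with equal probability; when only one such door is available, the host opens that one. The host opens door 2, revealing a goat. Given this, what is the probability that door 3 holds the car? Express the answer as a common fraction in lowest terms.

Condition on the true location of the car.
If it is behind door 1 (prior 1/4): door 4 is available but not opened, probability 3/5; weight (1/4)·(3/5) = 3/20.
If it is behind door 2 (prior 1/4): the host opened door 2, so this case is ruled out; weight (1/4)·0 = 0.
If it is behind door 3 (prior 1/4): door 4 is available but not opened; door 2 gets probability (1 − 2/5)/2 = 3/10; weight (1/4)·(3/10) = 3/40.
If it is behind door 4 (prior 1/4): door 4 holds the prize so is unavailable; the host chooses uniformly among the 2 others, probability 1/2; weight (1/4)·(1/2) = 1/8.
The weights sum to 7/20.
So P(the car behind door 3 | the host opened door 2) = (3/40) / (7/20) = 3/14.

3/14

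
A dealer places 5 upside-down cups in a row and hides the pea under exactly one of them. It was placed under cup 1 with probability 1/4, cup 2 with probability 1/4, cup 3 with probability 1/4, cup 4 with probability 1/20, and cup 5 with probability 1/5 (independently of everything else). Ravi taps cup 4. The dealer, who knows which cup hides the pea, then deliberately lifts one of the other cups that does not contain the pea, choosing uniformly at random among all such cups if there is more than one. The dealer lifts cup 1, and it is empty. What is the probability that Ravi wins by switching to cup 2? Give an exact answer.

Consider each possible location of the pea in turn.
If it is under cup 1 (prior 1/4): the dealer opened cup 1, so this case is ruled out; weight (1/4)·0 = 0.
If it is under either of cups 2 and 3 (prior 1/4 each): the dealer has 3 equally likely choices, so probability 1/3; weight (1/4)·(1/3) = 1/12 each.
If it is under cup 4 (prior 1/20): the dealer has 4 equally likely choices, so probability 1/4; weight (1/20)·(1/4) = 1/80.
If it is under cup 5 (prior 1/5): the dealer has 3 equally likely choices, so probability 1/3; weight (1/5)·(1/3) = 1/15.
The weights sum to 59/240.
So P(the pea under cup 2 | the dealer opened cup 1) = (1/12) / (59/240) = 20/59.

20/59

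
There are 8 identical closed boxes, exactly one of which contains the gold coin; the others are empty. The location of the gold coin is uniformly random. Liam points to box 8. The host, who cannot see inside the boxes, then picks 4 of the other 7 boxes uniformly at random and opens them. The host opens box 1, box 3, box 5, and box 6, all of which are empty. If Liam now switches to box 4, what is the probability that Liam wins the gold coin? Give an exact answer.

Because the host chose which boxes to open without knowing where the gold coin is, the choice is independent of the prize location. Learning that none of the 4 opened boxes holds the gold coin simply rules out those 4 locations and leaves the remaining 4 boxes still equally likely by symmetry.
So P(the gold coin in box 4) = 1/4.

1/4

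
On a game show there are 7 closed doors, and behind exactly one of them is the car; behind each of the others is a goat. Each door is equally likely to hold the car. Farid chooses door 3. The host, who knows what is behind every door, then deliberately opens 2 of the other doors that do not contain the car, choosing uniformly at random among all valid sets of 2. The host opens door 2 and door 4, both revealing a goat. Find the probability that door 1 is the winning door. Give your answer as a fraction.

3/14

Apply Bayes' rule, conditioning on where the car actually is.
If it is behind any of doors 1, 5, 6, and 7 (prior 1/7 each): the host has 10 equally likely choices, so probability 1/10; weight (1/7)·(1/10) = 1/70 each.
If it is behind either of doors 2 and 4 (prior 1/7 each): that door was opened and seen not to hold the prize — ruled out; weight (1/7)·0 = 0 each.
If it is behind door 3 (prior 1/7): the host has 15 equally likely choices, so probability 1/15; weight (1/7)·(1/15) = 1/105.
The weights sum to 1/15.
So P(the car behind door 1 | the host opened door 2 and door 4) = (1/70) / (1/15) = 3/14.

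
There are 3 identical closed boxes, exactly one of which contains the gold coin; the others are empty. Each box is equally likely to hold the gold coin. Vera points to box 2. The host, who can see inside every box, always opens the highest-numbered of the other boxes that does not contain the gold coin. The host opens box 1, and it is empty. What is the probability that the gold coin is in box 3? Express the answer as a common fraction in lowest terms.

1

Consider each possible location of the gold coin in turn.
If it is in box 1 (prior 1/3): the host opened box 1, so this case is ruled out; weight (1/3)·0 = 0.
If it is in box 2 (prior 1/3): the host would have opened box 3 instead, probability 0; weight (1/3)·0 = 0.
If it is in box 3 (prior 1/3): box 1 is the highest-numbered option available, probability 1; weight (1/3)·1 = 1/3.
The weights sum to 1/3.
So P(the gold coin in box 3 | the host opened box 1) = (1/3) / (1/3) = 1.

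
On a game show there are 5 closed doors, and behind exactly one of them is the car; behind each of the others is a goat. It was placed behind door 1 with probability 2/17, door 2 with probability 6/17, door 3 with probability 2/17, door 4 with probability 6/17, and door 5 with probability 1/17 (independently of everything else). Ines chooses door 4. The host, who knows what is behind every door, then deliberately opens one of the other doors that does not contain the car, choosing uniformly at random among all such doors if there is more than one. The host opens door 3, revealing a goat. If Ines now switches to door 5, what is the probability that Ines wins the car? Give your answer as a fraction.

Consider each possible location of the car in turn.
If it is behind door 1 (prior 2/17): the host has 3 equally likely choices, so probability 1/3; weight (2/17)·(1/3) = 2/51.
If it is behind door 2 (prior 6/17): the host has 3 equally likely choices, so probability 1/3; weight (6/17)·(1/3) = 2/17.
If it is behind door 3 (prior 2/17): the host opened door 3, so this case is ruled out; weight (2/17)·0 = 0.
If it is behind door 4 (prior 6/17): the host has 4 equally likely choices, so probability 1/4; weight (6/17)·(1/4) = 3/34.
If it is behind door 5 (prior 1/17): the host has 3 equally likely choices, so probability 1/3; weight (1/17)·(1/3) = 1/51.
The weights sum to 9/34.
So P(the car behind door 5 | the host opened door 3) = (1/51) / (9/34) = 2/27.

2/27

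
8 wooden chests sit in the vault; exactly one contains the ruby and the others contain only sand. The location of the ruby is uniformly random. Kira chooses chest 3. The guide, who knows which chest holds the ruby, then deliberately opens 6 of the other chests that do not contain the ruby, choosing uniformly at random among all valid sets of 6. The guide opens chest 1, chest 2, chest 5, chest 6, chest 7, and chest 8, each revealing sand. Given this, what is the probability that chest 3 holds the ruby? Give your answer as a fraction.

1/8

Consider each possible location of the ruby in turn.
If it is in any of chests 1, 2, 5, 6, 7, and 8 (prior 1/8 each): that chest was opened and seen not to hold the prize — ruled out; weight (1/8)·0 = 0 each.
If it is in chest 3 (prior 1/8): the guide has 7 equally likely choices, so probability 1/7; weight (1/8)·(1/7) = 1/56.
If it is in chest 4 (prior 1/8): the guide has no choice, probability 1; weight (1/8)·1 = 1/8.
The weights sum to 1/7.
So P(the ruby in chest 3 | the guide opened chest 1, chest 2, chest 5, chest 6, chest 7, and chest 8) = (1/56) / (1/7) = 1/8.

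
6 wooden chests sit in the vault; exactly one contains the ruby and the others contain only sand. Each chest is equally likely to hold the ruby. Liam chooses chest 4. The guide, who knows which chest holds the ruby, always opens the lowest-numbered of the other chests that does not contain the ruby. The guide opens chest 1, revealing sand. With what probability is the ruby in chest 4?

1/5

Condition on the true location of the ruby.
If it is in chest 1 (prior 1/6): the guide opened chest 1, so this case is ruled out; weight (1/6)·0 = 0.
If it is in any of chests 2, 3, 4, 5, and 6 (prior 1/6 each): chest 1 is the lowest-numbered option available, probability 1; weight (1/6)·1 = 1/6 each.
The weights sum to 5/6.
So P(the ruby in chest 4 | the guide opened chest 1) = (1/6) / (5/6) = 1/5.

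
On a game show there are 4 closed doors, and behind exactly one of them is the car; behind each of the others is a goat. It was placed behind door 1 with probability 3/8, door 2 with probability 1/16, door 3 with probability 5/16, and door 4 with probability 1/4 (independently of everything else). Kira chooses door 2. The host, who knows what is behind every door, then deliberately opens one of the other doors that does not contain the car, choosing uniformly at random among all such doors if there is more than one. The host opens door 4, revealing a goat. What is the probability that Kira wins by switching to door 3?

Consider each possible location of the car in turn.
If it is behind door 1 (prior 3/8): the host has 2 equally likely choices, so probability 1/2; weight (3/8)·(1/2) = 3/16.
If it is behind door 2 (prior 1/16): the host has 3 equally likely choices, so probability 1/3; weight (1/16)·(1/3) = 1/48.
If it is behind door 3 (prior 5/16): the host has 2 equally likely choices, so probability 1/2; weight (5/16)·(1/2) = 5/32.
If it is behind door 4 (prior 1/4): the host opened door 4, so this case is ruled out; weight (1/4)·0 = 0.
The weights sum to 35/96.
So P(the car behind door 3 | the host opened door 4) = (5/32) / (35/96) = 3/7.

3/7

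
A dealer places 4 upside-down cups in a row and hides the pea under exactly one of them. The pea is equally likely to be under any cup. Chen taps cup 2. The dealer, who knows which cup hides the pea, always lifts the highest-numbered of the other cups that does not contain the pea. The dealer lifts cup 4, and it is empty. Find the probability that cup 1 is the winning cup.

Consider each possible location of the pea in turn.
If it is under any of cups 1, 2, and 3 (prior 1/4 each): cup 4 is the highest-numbered option available, probability 1; weight (1/4)·1 = 1/4 each.
If it is under cup 4 (prior 1/4): the dealer opened cup 4, so this case is ruled out; weight (1/4)·0 = 0.
The weights sum to 3/4.
So P(the pea under cup 1 | the dealer opened cup 4) = (1/4) / (3/4) = 1/3.

1/3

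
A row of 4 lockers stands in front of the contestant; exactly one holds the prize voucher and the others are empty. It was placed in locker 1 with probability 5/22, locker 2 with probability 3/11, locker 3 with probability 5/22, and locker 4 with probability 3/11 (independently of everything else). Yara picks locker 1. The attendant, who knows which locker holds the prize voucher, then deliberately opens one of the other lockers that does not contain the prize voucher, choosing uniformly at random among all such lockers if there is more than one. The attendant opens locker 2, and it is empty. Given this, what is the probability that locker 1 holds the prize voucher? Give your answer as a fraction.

10/43

Consider each possible location of the prize voucher in turn.
If it is in locker 1 (prior 5/22): the attendant has 3 equally likely choices, so probability 1/3; weight (5/22)·(1/3) = 5/66.
If it is in locker 2 (prior 3/11): the attendant opened locker 2, so this case is ruled out; weight (3/11)·0 = 0.
If it is in locker 3 (prior 5/22): the attendant has 2 equally likely choices, so probability 1/2; weight (5/22)·(1/2) = 5/44.
If it is in locker 4 (prior 3/11): the attendant has 2 equally likely choices, so probability 1/2; weight (3/11)·(1/2) = 3/22.
The weights sum to 43/132.
So P(the prize voucher in locker 1 | the attendant opened locker 2) = (5/66) / (43/132) = 10/43.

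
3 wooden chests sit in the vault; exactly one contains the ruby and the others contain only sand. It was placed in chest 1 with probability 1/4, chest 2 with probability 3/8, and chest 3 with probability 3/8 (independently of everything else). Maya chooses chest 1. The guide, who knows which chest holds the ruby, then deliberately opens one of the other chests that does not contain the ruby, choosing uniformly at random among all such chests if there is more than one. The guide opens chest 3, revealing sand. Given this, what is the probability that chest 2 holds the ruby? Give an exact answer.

Apply Bayes' rule, conditioning on where the ruby actually is.
If it is in chest 1 (prior 1/4): the guide has 2 equally likely choices, so probability 1/2; weight (1/4)·(1/2) = 1/8.
If it is in chest 2 (prior 3/8): the guide has no choice, probability 1; weight (3/8)·1 = 3/8.
If it is in chest 3 (prior 3/8): the guide opened chest 3, so this case is ruled out; weight (3/8)·0 = 0.
The weights sum to 1/2.
So P(the ruby in chest 2 | the guide opened chest 3) = (3/8) / (1/2) = 3/4.

3/4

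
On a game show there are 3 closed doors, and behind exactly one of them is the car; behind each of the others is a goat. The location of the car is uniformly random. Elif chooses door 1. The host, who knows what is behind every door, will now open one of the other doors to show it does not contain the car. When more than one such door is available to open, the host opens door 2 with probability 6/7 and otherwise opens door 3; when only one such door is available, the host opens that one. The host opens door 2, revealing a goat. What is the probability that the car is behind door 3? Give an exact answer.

7/13

Consider each possible location of the car in turn.
If it is behind door 1 (prior 1/3): door 2 is available, opened with probability 6/7; weight (1/3)·(6/7) = 2/7.
If it is behind door 2 (prior 1/3): the host opened door 2, so this case is ruled out; weight (1/3)·0 = 0.
If it is behind door 3 (prior 1/3): only door 2 is available, probability 1; weight (1/3)·1 = 1/3.
The weights sum to 13/21.
So P(the car behind door 3 | the host opened door 2) = (1/3) / (13/21) = 7/13.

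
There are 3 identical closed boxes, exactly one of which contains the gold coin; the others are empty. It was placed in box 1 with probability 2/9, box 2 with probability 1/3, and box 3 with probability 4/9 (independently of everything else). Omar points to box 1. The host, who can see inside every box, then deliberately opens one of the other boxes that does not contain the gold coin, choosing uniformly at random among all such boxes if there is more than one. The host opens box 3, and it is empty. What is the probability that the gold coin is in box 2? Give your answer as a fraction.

Condition on the true location of the gold coin.
If it is in box 1 (prior 2/9): the host has 2 equally likely choices, so probability 1/2; weight (2/9)·(1/2) = 1/9.
If it is in box 2 (prior 1/3): the host has no choice, probability 1; weight (1/3)·1 = 1/3.
If it is in box 3 (prior 4/9): the host opened box 3, so this case is ruled out; weight (4/9)·0 = 0.
The weights sum to 4/9.
So P(the gold coin in box 2 | the host opened box 3) = (1/3) / (4/9) = 3/4.

3/4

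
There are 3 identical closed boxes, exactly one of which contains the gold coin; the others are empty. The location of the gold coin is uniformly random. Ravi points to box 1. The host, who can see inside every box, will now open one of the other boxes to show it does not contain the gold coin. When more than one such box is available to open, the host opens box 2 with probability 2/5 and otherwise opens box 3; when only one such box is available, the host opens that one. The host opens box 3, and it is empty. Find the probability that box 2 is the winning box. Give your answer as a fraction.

5/8

Apply Bayes' rule, conditioning on where the gold coin actually is.
If it is in box 1 (prior 1/3): box 2 is available but not opened, probability 3/5; weight (1/3)·(3/5) = 1/5.
If it is in box 2 (prior 1/3): only box 3 is available, probability 1; weight (1/3)·1 = 1/3.
If it is in box 3 (prior 1/3): the host opened box 3, so this case is ruled out; weight (1/3)·0 = 0.
The weights sum to 8/15.
So P(the gold coin in box 2 | the host opened box 3) = (1/3) / (8/15) = 5/8.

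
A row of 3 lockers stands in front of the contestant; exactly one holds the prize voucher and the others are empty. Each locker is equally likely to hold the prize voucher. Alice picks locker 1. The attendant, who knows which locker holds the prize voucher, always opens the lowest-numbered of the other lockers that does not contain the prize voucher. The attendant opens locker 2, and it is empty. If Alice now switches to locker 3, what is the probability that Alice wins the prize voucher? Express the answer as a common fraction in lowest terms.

Consider each possible location of the prize voucher in turn.
If it is in either of lockers 1 and 3 (prior 1/3 each): locker 2 is the lowest-numbered option available, probability 1; weight (1/3)·1 = 1/3 each.
If it is in locker 2 (prior 1/3): the attendant opened locker 2, so this case is ruled out; weight (1/3)·0 = 0.
The weights sum to 2/3.
So P(the prize voucher in locker 3 | the attendant opened locker 2) = (1/3) / (2/3) = 1/2.

1/2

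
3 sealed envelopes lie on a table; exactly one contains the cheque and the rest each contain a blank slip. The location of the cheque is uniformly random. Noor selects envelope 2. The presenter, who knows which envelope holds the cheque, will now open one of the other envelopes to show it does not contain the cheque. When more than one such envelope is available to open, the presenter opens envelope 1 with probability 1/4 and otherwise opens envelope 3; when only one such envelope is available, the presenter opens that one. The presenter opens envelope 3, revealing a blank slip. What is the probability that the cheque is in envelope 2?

Condition on the true location of the cheque.
If it is in envelope 1 (prior 1/3): only envelope 3 is available, probability 1; weight (1/3)·1 = 1/3.
If it is in envelope 2 (prior 1/3): envelope 1 is available but not opened, probability 3/4; weight (1/3)·(3/4) = 1/4.
If it is in envelope 3 (prior 1/3): the presenter opened envelope 3, so this case is ruled out; weight (1/3)·0 = 0.
The weights sum to 7/12.
So P(the cheque in envelope 2 | the presenter opened envelope 3) = (1/4) / (7/12) = 3/7.

3/7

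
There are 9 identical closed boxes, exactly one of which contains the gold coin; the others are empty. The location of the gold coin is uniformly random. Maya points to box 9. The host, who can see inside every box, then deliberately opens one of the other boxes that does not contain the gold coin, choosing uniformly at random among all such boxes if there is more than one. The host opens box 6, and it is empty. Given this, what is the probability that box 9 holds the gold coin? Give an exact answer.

1/9

Consider each possible location of the gold coin in turn.
If it is in any of boxes 1, 2, 3, 4, 5, 7, and 8 (prior 1/9 each): the host has 7 equally likely choices, so probability 1/7; weight (1/9)·(1/7) = 1/63 each.
If it is in box 6 (prior 1/9): the host opened box 6, so this case is ruled out; weight (1/9)·0 = 0.
If it is in box 9 (prior 1/9): the host has 8 equally likely choices, so probability 1/8; weight (1/9)·(1/8) = 1/72.
The weights sum to 1/8.
So P(the gold coin in box 9 | the host opened box 6) = (1/72) / (1/8) = 1/9.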